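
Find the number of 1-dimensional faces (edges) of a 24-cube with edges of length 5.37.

The 24-cube has n·2^(n-1) = 24·2^23 = 24·8388608 = 201326592 edges.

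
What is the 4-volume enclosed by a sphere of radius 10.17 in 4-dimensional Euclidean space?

V_4(10.17) = π^(4/2) · (10.17)^4 / Γ(4/2 + 1) ≈ 52790.2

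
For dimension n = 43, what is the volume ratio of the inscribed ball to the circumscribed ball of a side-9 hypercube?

V_in/V_out = n^(-n/2) = 43^(-43/2) ≈ 7.59326e-36.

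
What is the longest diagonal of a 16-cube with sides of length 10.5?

||(10.5,10.5,...,10.5)|| = √(16)·10.5 = 42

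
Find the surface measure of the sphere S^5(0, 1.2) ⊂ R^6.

S_6(1.2) = 2·π^(6/2)·(1.2)^5 / Γ(6/2) ≈ 77.1535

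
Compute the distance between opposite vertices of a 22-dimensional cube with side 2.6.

d = √(2.6² + 2.6² + ... + 2.6²) [22 terms] = √(22·2.6²) = 2.6√22 ≈ 12.1951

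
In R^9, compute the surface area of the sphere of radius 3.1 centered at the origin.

S = n·V_n(r)/r = 9·V_9(3.1)/3.1 (volume-to-surface relation), giving 253194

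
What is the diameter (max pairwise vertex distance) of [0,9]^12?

Diagonal = √12 · 9 ≈ 31.1769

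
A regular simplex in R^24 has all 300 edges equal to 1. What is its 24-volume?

V_24 = √(25) · 1^24 / (24! · 2^(24/2)) ≈ 1.96745e-27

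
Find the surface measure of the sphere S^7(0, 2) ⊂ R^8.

S = n·V_n(r)/r = 8·V_8(2)/2 (volume-to-surface relation), giving 128·π^4/3 ≈ 4156.12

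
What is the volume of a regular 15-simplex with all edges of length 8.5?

Volume = 8.5^15 · √(16/2^15) / 15! ≈ 1.47611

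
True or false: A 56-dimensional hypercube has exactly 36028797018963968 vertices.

False. The 56-cube has 2^56 = 72057594037927936 vertices.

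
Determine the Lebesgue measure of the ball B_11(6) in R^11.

V_11(6) = π^(11/2) · (6)^11 / Γ(11/2 + 1) = 859963392·π^5/385 ≈ 6.83547e+08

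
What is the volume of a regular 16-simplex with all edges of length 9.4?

V = (9.4^16 / 16!) · √((16+1) / 2^16) ≈ 2.86029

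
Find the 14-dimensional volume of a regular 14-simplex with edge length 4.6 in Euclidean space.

V_14 = √(15) · 4.6^14 / (14! · 2^(14/2)) ≈ 0.00065923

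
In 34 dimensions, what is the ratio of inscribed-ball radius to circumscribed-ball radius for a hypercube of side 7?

For an n-cube of any side s, the inradius is s/2 and the circumradius is s√n/2, so the ratio is 1/√34 ≈ 0.171499.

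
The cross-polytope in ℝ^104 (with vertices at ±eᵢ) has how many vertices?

Number of vertices = 2n = 208.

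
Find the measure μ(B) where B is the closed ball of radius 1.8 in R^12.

The n-ball volume is π^(n/2)·r^n/Γ(n/2+1). With n=12, r=1.8: V ≈ 1544.67.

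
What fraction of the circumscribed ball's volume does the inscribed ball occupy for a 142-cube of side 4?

V_in/V_out = n^(-n/2) = 142^(-142/2) ≈ 1.54002e-153.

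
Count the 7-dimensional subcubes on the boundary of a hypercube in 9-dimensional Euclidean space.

Number of 7-faces = C(9,7) · 2^(9-7) = 36 · 4 = 144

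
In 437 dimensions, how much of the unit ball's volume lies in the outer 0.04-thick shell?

Shell fraction = 1 - (1-0.04)^437 ≈ 0.9999999821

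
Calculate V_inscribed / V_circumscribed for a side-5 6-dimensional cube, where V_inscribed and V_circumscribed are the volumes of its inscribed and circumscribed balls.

V_in/V_out = n^(-n/2) = 6^(-6/2) ≈ 0.00462963.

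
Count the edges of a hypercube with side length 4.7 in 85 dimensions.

Each of the 2^85 = 38685626227668133590597632 vertices has degree 85; total edges = 85·2^85/2 = 1644139114675895677600399360.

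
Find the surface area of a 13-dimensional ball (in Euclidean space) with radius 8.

|∂B_13(8)| = 8796093022208·π^6/10395 ≈ 8.13513e+11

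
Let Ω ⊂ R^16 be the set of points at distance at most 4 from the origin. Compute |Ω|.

The n-ball volume is π^(n/2)·r^n/Γ(n/2+1). With n=16, r=4: V = 33554432·π^8/315 ≈ 1.01074e+09.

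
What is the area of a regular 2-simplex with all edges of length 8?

Area = (√3/4) · 8² = 27.7128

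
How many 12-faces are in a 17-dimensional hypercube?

An n-cube has C(n,k)·2^(n-k) k-faces. Here C(17,12)·2^5 = 6188·32 = 198016.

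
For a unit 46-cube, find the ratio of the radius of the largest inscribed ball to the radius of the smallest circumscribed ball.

Ratio = (s/2)/(s√46/2) = 46^(-1/2) ≈ 0.147442.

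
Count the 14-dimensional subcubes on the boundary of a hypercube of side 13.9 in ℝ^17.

An n-cube has C(n,k)·2^(n-k) k-faces. Here C(17,14)·2^3 = 680·8 = 5440.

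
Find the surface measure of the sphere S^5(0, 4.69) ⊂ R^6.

|∂B_6(4.69)| ≈ 70358.1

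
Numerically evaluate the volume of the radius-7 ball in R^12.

The n-ball volume is π^(n/2)·r^n/Γ(n/2+1). With n=12, r=7: V = 13841287201·π^6/720 ≈ 1.84818e+10.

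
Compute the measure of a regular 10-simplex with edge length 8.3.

For a regular n-simplex with edge a, V = (a^n / n!)·√((n+1)/2^n). With a=8.3, n=10: V ≈ 44.3164.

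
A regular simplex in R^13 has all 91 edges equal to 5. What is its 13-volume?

Volume = 5^13 · √(14/2^13) / 13! ≈ 0.00810399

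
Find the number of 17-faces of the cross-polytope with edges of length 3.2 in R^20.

Number of 17-faces = 2^(17+1) · C(20,17+1) = 262144 · 190 = 49807360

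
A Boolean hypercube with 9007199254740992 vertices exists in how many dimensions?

n = log_2(9007199254740992) = 53.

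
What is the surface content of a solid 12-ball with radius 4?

|∂B_12(4)| = 1048576·π^6/15 ≈ 6.7206e+07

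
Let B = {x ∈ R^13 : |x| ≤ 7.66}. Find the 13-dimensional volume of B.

The n-ball volume is π^(n/2)·r^n/Γ(n/2+1). With n=13, r=7.66: V ≈ 2.84653e+11.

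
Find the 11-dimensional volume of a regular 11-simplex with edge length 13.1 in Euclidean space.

V_11 = √(12) · 13.1^11 / (11! · 2^(11/2)) ≈ 3738.99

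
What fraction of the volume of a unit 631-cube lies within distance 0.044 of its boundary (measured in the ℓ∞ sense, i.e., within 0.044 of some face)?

1 - (1 - 2·0.044)^631 = 1 - 0.912^631 ≈ 1 - 5.711e-26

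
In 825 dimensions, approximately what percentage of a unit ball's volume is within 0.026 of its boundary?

1 - (1-0.026)^825 ≈ 1 - 3.64e-10 ≈ (100 - 3.64e-08)%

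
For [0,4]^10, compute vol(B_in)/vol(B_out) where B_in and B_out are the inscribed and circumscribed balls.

The radii are 4/2 and 4√10/2, so the volume ratio is (1/√10)^10 = 10^{-10/2} ≈ 1e-05.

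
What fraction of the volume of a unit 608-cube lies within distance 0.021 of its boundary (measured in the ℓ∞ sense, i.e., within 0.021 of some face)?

Shell fraction = 1 - (1-0.042)^608 ≈ 1 - 4.68e-12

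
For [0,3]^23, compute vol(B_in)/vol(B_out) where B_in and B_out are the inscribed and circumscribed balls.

Volume scales as r^n, and r_in/r_out = 1/√23, giving (1/√23)^23 ≈ 2.18842e-16.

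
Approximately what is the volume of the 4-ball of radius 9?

The n-ball volume is π^(n/2)·r^n/Γ(n/2+1). With n=4, r=9: V = 6561·π^2/2 ≈ 32377.2.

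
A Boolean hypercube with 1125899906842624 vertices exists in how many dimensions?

Since 2^n = 1125899906842624, we have n = 50.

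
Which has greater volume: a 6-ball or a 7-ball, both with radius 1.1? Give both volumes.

V_6(1.1) ≈ 9.15492. V_7(1.1) ≈ 9.20723. The 7-ball is larger.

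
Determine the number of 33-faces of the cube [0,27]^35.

Choose 33 of 35 axes to span the face (C(35,33) = 595 ways), then fix each of the remaining 2 coordinates at one of its two extreme values (2^2 = 4 ways): 595·4 = 2380.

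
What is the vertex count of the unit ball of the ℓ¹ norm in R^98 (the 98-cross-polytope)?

An n-cross-polytope has 2n vertices; here n = 98, giving 196.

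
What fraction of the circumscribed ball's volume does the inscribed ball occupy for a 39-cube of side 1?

The radii are 1/2 and 1√39/2, so the volume ratio is (1/√39)^39 = 39^{-39/2} ≈ 9.42411e-32.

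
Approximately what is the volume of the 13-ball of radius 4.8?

The n-ball volume is π^(n/2)·r^n/Γ(n/2+1). With n=13, r=4.8: V ≈ 6.53849e+08.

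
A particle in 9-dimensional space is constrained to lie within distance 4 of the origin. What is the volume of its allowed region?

V_9(4) = π^(9/2) · (4)^9 / Γ(9/2 + 1) = 8388608·π^4/945 ≈ 864684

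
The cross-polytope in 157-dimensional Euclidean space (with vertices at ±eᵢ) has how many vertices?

An n-cross-polytope has 2n vertices; here n = 157, giving 314.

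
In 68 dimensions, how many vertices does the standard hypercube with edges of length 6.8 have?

Number of vertices = 2^68 = 295147905179352825856.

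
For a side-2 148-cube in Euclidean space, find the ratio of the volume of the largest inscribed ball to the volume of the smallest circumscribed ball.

Volume scales as r^n, and r_in/r_out = 1/√148, giving (1/√148)^148 ≈ 2.51555e-161.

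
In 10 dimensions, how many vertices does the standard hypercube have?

Each vertex is a binary string of length 10, so there are 2^10 = 1024.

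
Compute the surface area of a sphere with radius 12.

|∂B_3(12)| = 4πr² = 4π·(12)² ≈ 1809.56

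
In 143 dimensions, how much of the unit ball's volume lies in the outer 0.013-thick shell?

Shell fraction = 1 - (1-0.013)^143 ≈ 0.84606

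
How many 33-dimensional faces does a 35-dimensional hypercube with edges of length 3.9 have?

Number of 33-faces = C(35,33) · 2^(35-33) = 595 · 4 = 2380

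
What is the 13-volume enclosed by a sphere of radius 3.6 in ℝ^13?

The n-ball volume is π^(n/2)·r^n/Γ(n/2+1). With n=13, r=3.6: V ≈ 1.55337e+07.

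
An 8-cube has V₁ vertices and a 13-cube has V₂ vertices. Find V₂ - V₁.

V₁ = 2^8 = 256. V₂ = 2^13 = 8192. V₂ - V₁ = 7936.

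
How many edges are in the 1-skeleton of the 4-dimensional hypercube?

Number of 1-faces = C(4,1)·2^(4-1) = 4·8 = 32.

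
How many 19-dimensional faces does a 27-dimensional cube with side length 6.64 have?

Choose 19 of 27 axes to span the face (C(27,19) = 2220075 ways), then fix each of the remaining 8 coordinates at one of its two extreme values (2^8 = 256 ways): 2220075·256 = 568339200.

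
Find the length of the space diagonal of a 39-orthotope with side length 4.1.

The space diagonal of an n-cube of side s is s√n. Here 4.1·√39 ≈ 25.6045.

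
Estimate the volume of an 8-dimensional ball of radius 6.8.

Volume = π^{8/2}·(6.8)^8/Γ(5) ≈ 1.85549e+07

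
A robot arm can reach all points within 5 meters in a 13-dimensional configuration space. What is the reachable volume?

Volume = π^{13/2}·(5)^13/Γ(15/2) = 31250000000·π^6/27027 ≈ 1.11161e+09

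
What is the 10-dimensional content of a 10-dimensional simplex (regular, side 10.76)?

V_10 = √(11) · 10.76^10 / (10! · 2^(10/2)) ≈ 594.164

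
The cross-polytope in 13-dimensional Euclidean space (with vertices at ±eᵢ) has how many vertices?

Number of vertices = 2n = 26.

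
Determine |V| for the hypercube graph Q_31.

An n-cube has 2^n vertices; for n = 31 that is 2^31 = 2147483648.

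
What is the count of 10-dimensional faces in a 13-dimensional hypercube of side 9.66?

Choose 10 of 13 axes to span the face (C(13,10) = 286 ways), then fix each of the remaining 3 coordinates at one of its two extreme values (2^3 = 8 ways): 286·8 = 2288.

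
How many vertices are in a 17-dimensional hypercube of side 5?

An n-cube has C(n,k)·2^(n-k) k-faces. Here C(17,0)·2^17 = 1·131072 = 131072.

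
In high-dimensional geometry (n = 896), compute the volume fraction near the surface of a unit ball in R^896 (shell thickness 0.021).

1 - (1-0.021)^896 ≈ 0.9999999945 ≈ 99.999999%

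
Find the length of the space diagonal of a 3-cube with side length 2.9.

The space diagonal of an n-cube of side s is s√n. Here 2.9·√3 ≈ 5.02295.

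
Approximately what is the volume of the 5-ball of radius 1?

V_5(1) = π^(5/2) · (1)^5 / Γ(5/2 + 1) = 8·π^2/15 ≈ 5.26379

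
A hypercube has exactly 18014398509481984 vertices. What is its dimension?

The n-cube has 2^n vertices, and 18014398509481984 = 2^54, so n = 54.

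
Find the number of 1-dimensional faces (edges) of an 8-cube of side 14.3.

An n-cube has n·2^(n-1) edges. With n = 8: 8·128 = 1024.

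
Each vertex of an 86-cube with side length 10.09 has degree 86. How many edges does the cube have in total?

An n-cube has n·2^(n-1) edges. With n = 86: 86·38685626227668133590597632 = 3326963855579459488791396352.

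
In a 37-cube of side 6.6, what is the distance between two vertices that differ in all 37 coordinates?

||(6.6,6.6,...,6.6)|| = √(37)·6.6 ≈ 40.1462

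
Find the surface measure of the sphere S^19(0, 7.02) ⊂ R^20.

S_20(7.02) = 2·π^(20/2)·(7.02)^19 / Γ(20/2) ≈ 6.21113e+15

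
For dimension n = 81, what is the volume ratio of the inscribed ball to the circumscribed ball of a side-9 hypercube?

Volume scales as r^n, and r_in/r_out = 1/√81, giving (1/√81)^81 ≈ 5.08577e-78.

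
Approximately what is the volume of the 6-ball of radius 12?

Volume = π^{6/2}·(12)^6/Γ(4) = 497664·π^3 ≈ 1.54307e+07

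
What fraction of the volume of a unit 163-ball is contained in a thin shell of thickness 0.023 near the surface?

Shell fraction = 1 - (1-0.023)^163 ≈ 0.977467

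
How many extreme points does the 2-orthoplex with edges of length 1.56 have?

The 2-dimensional cross-polytope has 2n = 2·2 = 4 vertices.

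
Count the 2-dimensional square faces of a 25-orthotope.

f_2(25-cube) = (25 choose 2) · 2^23 = 2516582400.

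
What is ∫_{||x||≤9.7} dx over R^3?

The n-ball volume is π^(n/2)·r^n/Γ(n/2+1). With n=3, r=9.7: V ≈ 3823.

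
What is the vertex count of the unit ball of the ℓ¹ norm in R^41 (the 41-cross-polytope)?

Number of vertices = 2n = 82.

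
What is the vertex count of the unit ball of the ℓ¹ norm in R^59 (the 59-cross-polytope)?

The 59-dimensional cross-polytope has 2n = 2·59 = 118 vertices.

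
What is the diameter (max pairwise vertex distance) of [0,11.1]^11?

||(11.1,11.1,...,11.1)|| = √(11)·11.1 ≈ 36.8145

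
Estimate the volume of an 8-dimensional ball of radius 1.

V = π^4/24 ≈ 4.05871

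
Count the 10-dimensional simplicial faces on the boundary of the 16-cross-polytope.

An n-cross-polytope has 2^(k+1)·C(n,k+1) k-faces. Here 2^11·C(16,11) = 2048·4368 = 8945664.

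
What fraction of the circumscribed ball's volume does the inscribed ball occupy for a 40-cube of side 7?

The radii are 7/2 and 7√40/2, so the volume ratio is (1/√40)^40 = 40^{-40/2} ≈ 9.09495e-33.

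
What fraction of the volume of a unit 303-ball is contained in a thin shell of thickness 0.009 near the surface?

1 - (1-0.009)^303 ≈ 0.935387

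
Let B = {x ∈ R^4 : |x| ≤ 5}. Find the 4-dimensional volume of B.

V = 625·π^2/2 ≈ 3084.25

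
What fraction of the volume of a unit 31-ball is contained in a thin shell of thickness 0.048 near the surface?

Shell fraction = 1 - (1-0.048)^31 ≈ 0.782357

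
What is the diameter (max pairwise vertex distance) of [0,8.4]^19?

Diagonal = √19 · 8.4 ≈ 36.6148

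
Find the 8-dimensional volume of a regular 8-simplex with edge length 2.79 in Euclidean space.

Volume = 2.79^8 · √(9/2^8) / 8! ≈ 0.0170732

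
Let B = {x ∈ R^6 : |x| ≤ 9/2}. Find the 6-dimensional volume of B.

Volume = π^{6/2}·(9/2)^6/Γ(4) = 177147·π^3/128 ≈ 42911.5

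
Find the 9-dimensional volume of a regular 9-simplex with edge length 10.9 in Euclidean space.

For a regular n-simplex with edge a, V = (a^n / n!)·√((n+1)/2^n). With a=10.9, n=9: V ≈ 836.451.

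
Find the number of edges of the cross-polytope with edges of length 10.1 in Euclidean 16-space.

An n-cross-polytope has 2^(k+1)·C(n,k+1) k-faces. Here 2^2·C(16,2) = 4·120 = 480.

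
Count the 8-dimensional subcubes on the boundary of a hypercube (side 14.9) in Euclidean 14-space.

Choose 8 of 14 axes to span the face (C(14,8) = 3003 ways), then fix each of the remaining 6 coordinates at one of its two extreme values (2^6 = 64 ways): 3003·64 = 192192.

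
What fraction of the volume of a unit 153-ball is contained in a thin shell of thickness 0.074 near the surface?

V(inner)/V(outer) = ((1-0.074)/1)^153 ≈ 7.789e-06, so the shell fraction is 0.999992.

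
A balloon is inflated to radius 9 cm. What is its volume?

V_3(9) = π^(3/2) · (9)^3 / Γ(3/2 + 1) = 972·π ≈ 3053.63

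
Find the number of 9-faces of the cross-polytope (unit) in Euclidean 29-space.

f_9(29-orthoplex) = 2^10 · (29 choose 10) = 20510730240.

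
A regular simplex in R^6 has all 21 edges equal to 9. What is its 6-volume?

For a regular n-simplex with edge a, V = (a^n / n!)·√((n+1)/2^n). With a=9, n=6: V ≈ 244.108.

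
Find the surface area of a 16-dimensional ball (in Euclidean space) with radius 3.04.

S = n·V_n(r)/r = 16·V_16(3.04)/3.04 (volume-to-surface relation), giving 6.59025e+07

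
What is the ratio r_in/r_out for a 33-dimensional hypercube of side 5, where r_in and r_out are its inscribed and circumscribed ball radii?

r_in = 5/2 (half the side); r_out = 5√33/2 (half the diagonal). Ratio = 1/√33 ≈ 0.174078.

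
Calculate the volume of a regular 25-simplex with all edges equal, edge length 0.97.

V = (0.97^25 / 25!) · √((25+1) / 2^25) ≈ 2.65008e-29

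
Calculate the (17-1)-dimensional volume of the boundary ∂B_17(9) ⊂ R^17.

The surface area of an n-ball is 2π^(n/2) r^(n-1) / Γ(n/2). For n=17, r=9: 11712917736940032·π^8/25025 ≈ 4.44109e+15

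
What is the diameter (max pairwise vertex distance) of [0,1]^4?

||(1,1,...,1)|| = √(4)·1 = 2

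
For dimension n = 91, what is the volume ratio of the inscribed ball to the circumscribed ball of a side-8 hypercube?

The radii are 8/2 and 8√91/2, so the volume ratio is (1/√91)^91 = 91^{-91/2} ≈ 7.30494e-90.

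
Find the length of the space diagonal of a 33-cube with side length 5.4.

||(5.4,5.4,...,5.4)|| = √(33)·5.4 ≈ 31.0206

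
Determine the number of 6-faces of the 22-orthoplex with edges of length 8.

Each 6-face is the convex hull of 7 vertices, one chosen as ±e_i from each of 7 distinct axes: 2^7·C(22,7) = 21829632.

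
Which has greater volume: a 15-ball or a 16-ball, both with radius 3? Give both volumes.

V_15(3.0) ≈ 5.47329e+06. V_16(3.0) ≈ 1.01302e+07. The 16-ball is larger.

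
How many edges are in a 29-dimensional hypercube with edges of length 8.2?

Number of 1-faces = C(29,1) · 2^(29-1) = 29 · 268435456 = 7784628224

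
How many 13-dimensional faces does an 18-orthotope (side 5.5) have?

Choose 13 of 18 axes to span the face (C(18,13) = 8568 ways), then fix each of the remaining 5 coordinates at one of its two extreme values (2^5 = 32 ways): 8568·32 = 274176.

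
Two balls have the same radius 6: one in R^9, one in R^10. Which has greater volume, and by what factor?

V_9(6) ≈ 3.32414e+07, V_10(6) ≈ 1.54199e+08. The 10-ball is larger by a factor of 4.639.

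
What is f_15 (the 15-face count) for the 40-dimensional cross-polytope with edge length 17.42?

Number of 15-faces = 2^(15+1) · C(40,15+1) = 65536 · 62852101650 = 4119075333734400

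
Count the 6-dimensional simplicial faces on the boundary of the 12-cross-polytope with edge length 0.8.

Number of 6-faces = 2^(6+1) · C(12,6+1) = 128 · 792 = 101376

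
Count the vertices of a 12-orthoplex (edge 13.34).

The vertices are ±e_1, ..., ±e_12, so there are 2·12 = 24.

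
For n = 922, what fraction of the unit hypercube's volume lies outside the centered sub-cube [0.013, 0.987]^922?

Shell fraction = 1 - (1-0.026)^922 ≈ 1 - 2.827e-11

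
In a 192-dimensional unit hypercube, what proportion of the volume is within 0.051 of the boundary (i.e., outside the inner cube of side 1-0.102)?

Shell fraction = 1 - (1-0.102)^192 ≈ 0.9999999989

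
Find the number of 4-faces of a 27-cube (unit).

An n-cube has C(n,k)·2^(n-k) k-faces. Here C(27,4)·2^23 = 17550·8388608 = 147220070400.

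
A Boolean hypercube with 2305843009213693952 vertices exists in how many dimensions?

The n-cube has 2^n vertices, and 2305843009213693952 = 2^61, so n = 61.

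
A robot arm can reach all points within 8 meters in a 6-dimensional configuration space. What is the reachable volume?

V = 131072·π^3/3 ≈ 1.35468e+06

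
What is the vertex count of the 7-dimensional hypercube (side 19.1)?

Number of vertices = 2^7 = 128.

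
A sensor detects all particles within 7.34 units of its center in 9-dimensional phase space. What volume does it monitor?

Volume = π^{9/2}·(7.34)^9/Γ(11/2) ≈ 2.03977e+08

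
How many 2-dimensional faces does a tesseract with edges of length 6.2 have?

Number of 2-faces = C(4,2) · 2^(4-2) = 6 · 4 = 24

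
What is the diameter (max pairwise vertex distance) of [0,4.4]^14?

The space diagonal of an n-cube of side s is s√n. Here 4.4·√14 ≈ 16.4633.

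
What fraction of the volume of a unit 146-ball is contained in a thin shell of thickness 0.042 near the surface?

1 - (1-0.042)^146 ≈ 0.998097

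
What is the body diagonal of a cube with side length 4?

||(4,4,...,4)|| = √(3)·4 ≈ 6.9282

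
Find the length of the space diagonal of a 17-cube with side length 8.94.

Diagonal = √17 · 8.94 ≈ 36.8606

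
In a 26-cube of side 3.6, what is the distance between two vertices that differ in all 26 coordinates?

The space diagonal of an n-cube of side s is s√n. Here 3.6·√26 ≈ 18.3565.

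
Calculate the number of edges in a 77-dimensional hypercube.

An n-cube has n·2^(n-1) edges. With n = 77: 77·75557863725914323419136 = 5817955506895402903273472.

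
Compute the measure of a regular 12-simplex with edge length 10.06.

V = (10.06^12 / 12!) · √((12+1) / 2^12) ≈ 126.366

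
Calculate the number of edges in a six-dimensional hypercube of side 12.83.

An n-cube has n·2^(n-1) edges. With n = 6: 6·32 = 192.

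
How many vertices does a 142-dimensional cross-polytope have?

The vertices are ±e_1, ..., ±e_142, so there are 2·142 = 284.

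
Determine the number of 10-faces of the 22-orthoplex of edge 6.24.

An n-cross-polytope has 2^(k+1)·C(n,k+1) k-faces. Here 2^11·C(22,11) = 2048·705432 = 1444724736.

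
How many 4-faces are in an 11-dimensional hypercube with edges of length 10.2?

Choose 4 of 11 axes to span the face (C(11,4) = 330 ways), then fix each of the remaining 7 coordinates at one of its two extreme values (2^7 = 128 ways): 330·128 = 42240.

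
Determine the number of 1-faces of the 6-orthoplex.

Number of 1-faces = 2^(1+1) · C(6,1+1) = 4 · 15 = 60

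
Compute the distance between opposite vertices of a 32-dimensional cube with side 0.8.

||(0.8,0.8,...,0.8)|| = √(32)·0.8 ≈ 4.52548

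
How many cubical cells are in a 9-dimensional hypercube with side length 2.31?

An n-cube has C(n,k)·2^(n-k) k-faces. Here C(9,3)·2^6 = 84·64 = 5376.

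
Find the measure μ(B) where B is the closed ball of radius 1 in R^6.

Volume = π^{6/2}·(1)^6/Γ(4) = π^3/6 ≈ 5.16771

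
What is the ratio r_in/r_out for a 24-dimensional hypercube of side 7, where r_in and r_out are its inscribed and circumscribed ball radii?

r_in = 7/2 (half the side); r_out = 7√24/2 (half the diagonal). Ratio = 1/√24 ≈ 0.204124.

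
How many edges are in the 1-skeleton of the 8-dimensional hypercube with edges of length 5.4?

Number of 1-faces = C(8,1)·2^(8-1) = 8·128 = 1024.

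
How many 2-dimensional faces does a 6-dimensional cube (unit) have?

Number of 2-faces = C(6,2) · 2^(6-2) = 15 · 16 = 240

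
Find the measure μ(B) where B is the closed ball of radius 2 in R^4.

Volume = π^{4/2}·(2)^4/Γ(3) = 8·π^2 ≈ 78.9568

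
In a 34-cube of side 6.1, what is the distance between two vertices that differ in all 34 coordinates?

Diagonal = √34 · 6.1 ≈ 35.5688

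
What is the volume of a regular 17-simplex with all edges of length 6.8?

Volume = 6.8^17 · √(18/2^17) / 17! ≈ 0.00468235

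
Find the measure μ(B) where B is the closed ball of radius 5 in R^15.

The n-ball volume is π^(n/2)·r^n/Γ(n/2+1). With n=15, r=5: V = 312500000000·π^7/81081 ≈ 1.16407e+10.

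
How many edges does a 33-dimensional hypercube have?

The 33-cube has n·2^(n-1) = 33·2^32 = 33·4294967296 = 141733920768 edges.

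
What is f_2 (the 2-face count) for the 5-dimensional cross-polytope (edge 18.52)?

f_2(5-orthoplex) = 2^3 · (5 choose 3) = 80.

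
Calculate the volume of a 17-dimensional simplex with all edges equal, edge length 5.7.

V_17 = √(18) · 5.7^17 / (17! · 2^(17/2)) ≈ 0.000233177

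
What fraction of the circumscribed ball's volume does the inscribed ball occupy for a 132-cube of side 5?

Volume scales as r^n, and r_in/r_out = 1/√132, giving (1/√132)^132 ≈ 1.10185e-140.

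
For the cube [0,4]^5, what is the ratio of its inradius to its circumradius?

r_in / r_out = (4/2) / (4√5/2) = 1/√5 ≈ 0.447214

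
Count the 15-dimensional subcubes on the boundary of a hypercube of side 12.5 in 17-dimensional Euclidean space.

f_15(17-cube) = (17 choose 15) · 2^2 = 544.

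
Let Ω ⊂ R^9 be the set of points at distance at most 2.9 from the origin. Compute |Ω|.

The n-ball volume is π^(n/2)·r^n/Γ(n/2+1). With n=9, r=2.9: V ≈ 47852.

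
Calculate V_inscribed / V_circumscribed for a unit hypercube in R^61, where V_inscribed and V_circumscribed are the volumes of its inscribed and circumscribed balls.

V_in / V_out = (r_in/r_out)^61 = (1/√61)^61 = 61^(-61/2) ≈ 3.52728e-55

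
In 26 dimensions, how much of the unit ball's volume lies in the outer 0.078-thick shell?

V(inner)/V(outer) = ((1-0.078)/1)^26 ≈ 0.1211, so the shell fraction is 0.878939.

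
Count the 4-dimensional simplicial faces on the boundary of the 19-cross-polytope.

An n-cross-polytope has 2^(k+1)·C(n,k+1) k-faces. Here 2^5·C(19,5) = 32·11628 = 372096.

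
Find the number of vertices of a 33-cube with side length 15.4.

Number of vertices = 2^33 = 8589934592.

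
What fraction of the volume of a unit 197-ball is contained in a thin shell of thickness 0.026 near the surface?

Shell fraction = 1 - (1-0.026)^197 ≈ 0.994427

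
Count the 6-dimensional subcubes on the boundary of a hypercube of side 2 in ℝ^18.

Number of 6-faces = C(18,6) · 2^(18-6) = 18564 · 4096 = 76038144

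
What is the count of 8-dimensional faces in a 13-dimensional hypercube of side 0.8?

An n-cube has C(n,k)·2^(n-k) k-faces. Here C(13,8)·2^5 = 1287·32 = 41184.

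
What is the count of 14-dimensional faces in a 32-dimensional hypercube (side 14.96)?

f_14(32-cube) = (32 choose 14) · 2^18 = 123584013926400.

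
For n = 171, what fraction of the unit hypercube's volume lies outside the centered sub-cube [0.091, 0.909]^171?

The inner cube has side 1-2·0.091 = 0.818 and volume (0.818)^171 ≈ 1.205e-15, so the shell holds 1 - 1.205e-15 of the volume.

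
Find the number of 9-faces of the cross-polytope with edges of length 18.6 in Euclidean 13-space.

f_9(13-orthoplex) = 2^10 · (13 choose 10) = 292864.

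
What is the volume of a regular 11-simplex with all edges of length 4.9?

For a regular n-simplex with edge a, V = (a^n / n!)·√((n+1)/2^n). With a=4.9, n=11: V ≈ 0.0749768.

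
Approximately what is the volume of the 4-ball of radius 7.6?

Volume = π^{4/2}·(7.6)^4/Γ(3) ≈ 16463.6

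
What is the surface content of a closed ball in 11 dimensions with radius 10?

|∂B_11(10)| = 128000000000·π^5/189 ≈ 2.07251e+11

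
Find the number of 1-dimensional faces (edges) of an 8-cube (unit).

The 8-cube has n·2^(n-1) = 8·2^7 = 8·128 = 1024 edges.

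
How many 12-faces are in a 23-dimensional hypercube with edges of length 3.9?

Choose 12 of 23 axes to span the face (C(23,12) = 1352078 ways), then fix each of the remaining 11 coordinates at one of its two extreme values (2^11 = 2048 ways): 1352078·2048 = 2769055744.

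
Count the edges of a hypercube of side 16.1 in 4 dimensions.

The 4-cube has n·2^(n-1) = 4·2^3 = 4·8 = 32 edges.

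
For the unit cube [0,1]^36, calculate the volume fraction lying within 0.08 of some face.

The inner cube has side 1-2·0.08 = 0.84 and volume (0.84)^36 ≈ 0.00188, so the shell holds 0.99812 of the volume.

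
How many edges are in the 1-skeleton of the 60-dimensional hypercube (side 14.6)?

Number of 1-faces = C(60,1)·2^(60-1) = 60·576460752303423488 = 34587645138205409280.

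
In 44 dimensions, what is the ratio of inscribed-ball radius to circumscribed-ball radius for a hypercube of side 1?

r_in = 1/2 (half the side); r_out = 1√44/2 (half the diagonal). Ratio = 1/√44 ≈ 0.150756.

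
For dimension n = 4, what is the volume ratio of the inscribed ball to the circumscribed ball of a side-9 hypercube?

V_in / V_out = (r_in/r_out)^4 = (1/√4)^4 = 4^(-4/2) ≈ 0.0625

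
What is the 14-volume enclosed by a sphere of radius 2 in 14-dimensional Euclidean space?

The n-ball volume is π^(n/2)·r^n/Γ(n/2+1). With n=14, r=2: V = 1024·π^7/315 ≈ 9818.35.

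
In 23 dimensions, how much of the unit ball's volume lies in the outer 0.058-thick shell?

Shell fraction = 1 - (1-0.058)^23 ≈ 0.746971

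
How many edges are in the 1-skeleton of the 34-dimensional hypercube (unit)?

Number of 1-faces = C(34,1)·2^(34-1) = 34·8589934592 = 292057776128.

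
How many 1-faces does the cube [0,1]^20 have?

Number of 1-faces = C(20,1)·2^(20-1) = 20·524288 = 10485760.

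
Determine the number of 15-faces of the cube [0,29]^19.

An n-cube has C(n,k)·2^(n-k) k-faces. Here C(19,15)·2^4 = 3876·16 = 62016.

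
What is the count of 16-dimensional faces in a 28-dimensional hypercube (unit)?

Number of 16-faces = C(28,16) · 2^(28-16) = 30421755 · 4096 = 124607508480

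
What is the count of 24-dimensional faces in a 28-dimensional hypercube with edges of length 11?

Number of 24-faces = C(28,24) · 2^(28-24) = 20475 · 16 = 327600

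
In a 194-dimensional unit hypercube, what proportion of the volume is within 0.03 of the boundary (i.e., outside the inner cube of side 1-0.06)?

Shell fraction = 1 - (1-0.06)^194 ≈ 0.999994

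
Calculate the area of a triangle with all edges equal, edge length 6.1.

Area = (√3/4) · 6.1² = 16.1124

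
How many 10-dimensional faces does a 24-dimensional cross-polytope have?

An n-cross-polytope has 2^(k+1)·C(n,k+1) k-faces. Here 2^11·C(24,11) = 2048·2496144 = 5112102912.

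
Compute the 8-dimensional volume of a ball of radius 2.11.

Volume = π^{8/2}·(2.11)^8/Γ(5) ≈ 1594.59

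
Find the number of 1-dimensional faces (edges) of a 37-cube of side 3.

An n-cube has n·2^(n-1) edges. With n = 37: 37·68719476736 = 2542620639232.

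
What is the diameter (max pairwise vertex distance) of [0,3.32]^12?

Diagonal = √12 · 3.32 ≈ 11.5008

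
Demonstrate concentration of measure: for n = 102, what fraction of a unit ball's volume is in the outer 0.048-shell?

1 - (1-0.048)^102 ≈ 0.993378 ≈ 99.34%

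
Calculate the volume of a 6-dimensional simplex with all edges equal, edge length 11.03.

V_6 = √(7) · 11.03^6 / (6! · 2^(6/2)) ≈ 827.141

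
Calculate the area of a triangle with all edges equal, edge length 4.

Area = (√3/4) · 4² = 6.9282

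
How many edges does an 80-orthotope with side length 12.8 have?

Number of 1-faces = C(80,1)·2^(80-1) = 80·604462909807314587353088 = 48357032784585166988247040.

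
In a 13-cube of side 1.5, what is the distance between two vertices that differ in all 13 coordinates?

Diagonal = √13 · 1.5 ≈ 5.40833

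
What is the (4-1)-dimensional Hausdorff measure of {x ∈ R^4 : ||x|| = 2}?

S_4(2) = 2·π^(4/2)·(2)^3 / Γ(4/2) = 16·π^2 ≈ 157.914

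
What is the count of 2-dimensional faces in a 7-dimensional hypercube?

f_2(7-cube) = (7 choose 2) · 2^5 = 672.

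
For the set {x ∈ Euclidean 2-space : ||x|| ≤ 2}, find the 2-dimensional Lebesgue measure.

Volume = π^{2/2}·(2)^2/Γ(2) = 4·π ≈ 12.5664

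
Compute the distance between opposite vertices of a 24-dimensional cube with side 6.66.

The space diagonal of an n-cube of side s is s√n. Here 6.66·√24 ≈ 32.6272.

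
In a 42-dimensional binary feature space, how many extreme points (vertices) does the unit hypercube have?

An n-cube has 2^n vertices; for n = 42 that is 2^42 = 4398046511104.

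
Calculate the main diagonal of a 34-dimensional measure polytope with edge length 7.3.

d = √(7.3² + 7.3² + ... + 7.3²) [34 terms] = √(34·7.3²) = 7.3√34 ≈ 42.5659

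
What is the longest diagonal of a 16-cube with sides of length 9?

Diagonal = √16 · 9 = 36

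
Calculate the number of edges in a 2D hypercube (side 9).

Number of 1-faces = C(2,1)·2^(2-1) = 2·2 = 4.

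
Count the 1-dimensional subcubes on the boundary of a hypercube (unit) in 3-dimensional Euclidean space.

An n-cube has C(n,k)·2^(n-k) k-faces. Here C(3,1)·2^2 = 3·4 = 12.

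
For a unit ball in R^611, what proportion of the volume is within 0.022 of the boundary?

Shell fraction = 1 - (1-0.022)^611 ≈ 0.9999987496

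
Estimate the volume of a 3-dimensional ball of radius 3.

Volume = π^{3/2}·(3)^3/Γ(5/2) = 36·π ≈ 113.097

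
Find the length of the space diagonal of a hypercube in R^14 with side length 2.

||(2,2,...,2)|| = √(14)·2 ≈ 7.48331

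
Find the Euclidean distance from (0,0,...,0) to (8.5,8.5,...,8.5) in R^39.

The space diagonal of an n-cube of side s is s√n. Here 8.5·√39 ≈ 53.0825.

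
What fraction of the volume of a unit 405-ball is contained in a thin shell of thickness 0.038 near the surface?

Shell fraction = 1 - (1-0.038)^405 ≈ 0.9999998466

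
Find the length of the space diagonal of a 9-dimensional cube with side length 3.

The space diagonal of an n-cube of side s is s√n. Here 3·√9 = 9.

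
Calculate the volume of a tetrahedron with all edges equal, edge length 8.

Volume = (√2/12) · 8³ = 60.3398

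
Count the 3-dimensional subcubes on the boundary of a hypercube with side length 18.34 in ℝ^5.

An n-cube has C(n,k)·2^(n-k) k-faces. Here C(5,3)·2^2 = 10·4 = 40.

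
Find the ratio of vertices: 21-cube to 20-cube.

The 21-cube has 2^21 = 2097152 vertices. The 20-cube has 2^20 = 1048576 vertices. Ratio: 2097152/1048576 = 2.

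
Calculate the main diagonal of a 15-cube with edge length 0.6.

The space diagonal of an n-cube of side s is s√n. Here 0.6·√15 ≈ 2.32379.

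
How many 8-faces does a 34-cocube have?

Number of 8-faces = 2^(8+1) · C(34,8+1) = 512 · 52451256 = 26855043072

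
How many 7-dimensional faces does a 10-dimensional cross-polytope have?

An n-cross-polytope has 2^(k+1)·C(n,k+1) k-faces. Here 2^8·C(10,8) = 256·45 = 11520.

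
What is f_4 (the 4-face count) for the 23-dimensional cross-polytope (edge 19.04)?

Number of 4-faces = 2^(4+1) · C(23,4+1) = 32 · 33649 = 1076768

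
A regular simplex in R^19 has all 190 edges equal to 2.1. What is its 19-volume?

V_19 = √(20) · 2.1^19 / (19! · 2^(19/2)) ≈ 6.7267e-14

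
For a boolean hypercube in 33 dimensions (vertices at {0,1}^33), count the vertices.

The 33-cube has 2^33 = 8589934592 vertices.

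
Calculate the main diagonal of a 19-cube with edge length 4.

||(4,4,...,4)|| = √(19)·4 ≈ 17.4356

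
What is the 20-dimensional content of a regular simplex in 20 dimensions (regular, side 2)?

Volume = 2^20 · √(21/2^20) / 20! ≈ 1.92879e-15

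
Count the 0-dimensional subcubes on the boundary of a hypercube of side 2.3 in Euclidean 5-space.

Choose 0 of 5 axes to span the face (C(5,0) = 1 way), then fix each of the remaining 5 coordinates at one of its two extreme values (2^5 = 32 ways): 1·32 = 32.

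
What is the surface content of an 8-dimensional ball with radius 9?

S_8(9) = 2·π^(8/2)·(9)^7 / Γ(8/2) = 1594323·π^4 ≈ 1.55302e+08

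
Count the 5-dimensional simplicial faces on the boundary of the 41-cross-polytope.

An n-cross-polytope has 2^(k+1)·C(n,k+1) k-faces. Here 2^6·C(41,6) = 64·4496388 = 287768832.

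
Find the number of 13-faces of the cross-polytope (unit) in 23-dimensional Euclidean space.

An n-cross-polytope has 2^(k+1)·C(n,k+1) k-faces. Here 2^14·C(23,14) = 16384·817190 = 13388840960.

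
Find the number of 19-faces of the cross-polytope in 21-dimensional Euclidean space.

An n-cross-polytope has 2^(k+1)·C(n,k+1) k-faces. Here 2^20·C(21,20) = 1048576·21 = 22020096.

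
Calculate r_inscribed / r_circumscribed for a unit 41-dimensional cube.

For an n-cube of any side s, the inradius is s/2 and the circumradius is s√n/2, so the ratio is 1/√41 ≈ 0.156174.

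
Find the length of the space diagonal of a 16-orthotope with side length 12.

The space diagonal of an n-cube of side s is s√n. Here 12·√16 = 48.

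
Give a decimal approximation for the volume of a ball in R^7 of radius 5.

The n-ball volume is π^(n/2)·r^n/Γ(n/2+1). With n=7, r=5: V = 250000·π^3/21 ≈ 369122.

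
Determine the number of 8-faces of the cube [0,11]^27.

An n-cube has C(n,k)·2^(n-k) k-faces. Here C(27,8)·2^19 = 2220075·524288 = 1163958681600.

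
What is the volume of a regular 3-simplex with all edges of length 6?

Volume = (√2/12) · 6³ = 25.4558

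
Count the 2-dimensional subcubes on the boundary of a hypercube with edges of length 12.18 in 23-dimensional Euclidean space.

Choose 2 of 23 axes to span the face (C(23,2) = 253 ways), then fix each of the remaining 21 coordinates at one of its two extreme values (2^21 = 2097152 ways): 253·2097152 = 530579456.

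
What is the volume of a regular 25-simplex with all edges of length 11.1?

For a regular n-simplex with edge a, V = (a^n / n!)·√((n+1)/2^n). With a=11.1, n=25: V ≈ 0.00770975.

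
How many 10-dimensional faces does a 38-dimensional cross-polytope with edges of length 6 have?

f_10(38-orthoplex) = 2^11 · (38 choose 11) = 2464404045824.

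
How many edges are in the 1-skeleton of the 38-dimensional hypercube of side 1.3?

The 38-cube has n·2^(n-1) = 38·2^37 = 38·137438953472 = 5222680231936 edges.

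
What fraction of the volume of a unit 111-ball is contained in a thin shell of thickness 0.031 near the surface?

1 - (1-0.031)^111 ≈ 0.969665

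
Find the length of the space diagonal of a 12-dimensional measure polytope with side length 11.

The space diagonal of an n-cube of side s is s√n. Here 11·√12 ≈ 38.1051.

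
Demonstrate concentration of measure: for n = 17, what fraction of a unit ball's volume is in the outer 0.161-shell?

1 - (1-0.161)^17 ≈ 0.949423 ≈ 94.94%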